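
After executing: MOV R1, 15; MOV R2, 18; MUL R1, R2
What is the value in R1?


Register state trace:
  MOV R1, 15  → R1 = 15
  MOV R2, 18  → R2 = 18
  MUL R1, R2  → R1 = 15 * 18 = 270
Final: R1 = 270

270


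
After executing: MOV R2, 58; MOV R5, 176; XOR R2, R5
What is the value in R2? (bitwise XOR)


Register state trace:
  MOV R2, 58  → R2 = 58 (0b00111010)
  MOV R5, 176  → R5 = 176 (0b10110000)
  XOR R2, R5  → R2 = 58 XOR 176 = 138 (0b10001010)
Final: R2 = 138

138


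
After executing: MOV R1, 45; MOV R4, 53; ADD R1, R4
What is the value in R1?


Register state trace:
  MOV R1, 45  → R1 = 45
  MOV R4, 53  → R4 = 53
  ADD R1, R4  → R1 = 45 + 53 = 98
Final: R1 = 98

98


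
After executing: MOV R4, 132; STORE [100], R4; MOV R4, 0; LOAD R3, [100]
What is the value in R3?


Register and memory trace:
  MOV R4, 132  → R4 = 132
  STORE [100], R4  → mem[100] = 132
  MOV R4, 0  → R4 = 0
  LOAD R3, [100]  → R3 = mem[100] = 132
Final: R3 = 132

132


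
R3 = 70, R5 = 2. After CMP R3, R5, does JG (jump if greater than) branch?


Trace:
  R3 = 70, R5 = 2
  CMP R3, R5  → compares 70 vs 2
  JG checks: is 70 greater than 2?
  70 > 2, so condition is true
Branch taken: Yes

Yes


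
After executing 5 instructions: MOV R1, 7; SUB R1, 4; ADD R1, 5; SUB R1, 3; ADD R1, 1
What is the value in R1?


Register state trace:
  MOV R1, 7  → R1 = 7
  SUB R1, 4  → R1 = 7 - 4 = 3
  ADD R1, 5  → R1 = 3 + 5 = 8
  SUB R1, 3  → R1 = 8 - 3 = 5
  ADD R1, 1  → R1 = 5 + 1 = 6
Final: R1 = 6

6


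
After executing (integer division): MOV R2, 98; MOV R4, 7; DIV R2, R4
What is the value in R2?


Register state trace:
  MOV R2, 98  → R2 = 98
  MOV R4, 7  → R4 = 7
  DIV R2, R4  → R2 = 98 // 7 = 14
Final: R2 = 14

14


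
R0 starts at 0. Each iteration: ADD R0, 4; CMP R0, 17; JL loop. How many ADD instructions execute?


Loop trace (R0 starts at 0, target 17, step 4):
  ADD #1: R0 = 0 + 4 = 4  → 4 < 17, loop
  ADD #2: R0 = 4 + 4 = 8  → 8 < 17, loop
  ADD #3: R0 = 8 + 4 = 12  → 12 < 17, loop
  ADD #4: R0 = 12 + 4 = 16  → 16 < 17, loop
  ADD #5: R0 = 16 + 4 = 20  → 20 >= 17, exit
Total ADD instructions: 5

5


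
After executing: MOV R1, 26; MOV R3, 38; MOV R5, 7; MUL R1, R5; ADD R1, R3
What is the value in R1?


Register state trace:
  MOV R1, 26  → R1 = 26
  MOV R3, 38  → R3 = 38
  MOV R5, 7  → R5 = 7
  MUL R1, R5  → R1 = 26 * 7 = 182
  ADD R1, R3  → R1 = 182 + 38 = 220
Final: R1 = 220

220


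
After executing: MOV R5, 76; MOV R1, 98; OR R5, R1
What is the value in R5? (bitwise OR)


Register state trace:
  MOV R5, 76  → R5 = 76 (0b01001100)
  MOV R1, 98  → R1 = 98 (0b01100010)
  OR R5, R1   → R5 = 76 OR 98 = 110 (0b01101110)
Final: R5 = 110

110


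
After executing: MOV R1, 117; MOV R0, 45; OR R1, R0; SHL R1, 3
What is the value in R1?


Register state trace:
  MOV R1, 117  → R1 = 117 (0b01110101)
  MOV R0, 45  → R0 = 45 (0b00101101)
  OR R1, R0  → R1 = 117 OR 45 = 125 (0b01111101)
  SHL R1, 3  → R1 = 125 << 3 = 1000
Final: R1 = 1000

1000


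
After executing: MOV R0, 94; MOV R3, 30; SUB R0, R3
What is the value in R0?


Register state trace:
  MOV R0, 94  → R0 = 94
  MOV R3, 30  → R3 = 30
  SUB R0, R3  → R0 = 94 - 30 = 64
Final: R0 = 64

64


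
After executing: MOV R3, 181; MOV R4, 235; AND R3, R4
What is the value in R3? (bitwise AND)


Register state trace:
  MOV R3, 181  → R3 = 181 (0b10110101)
  MOV R4, 235  → R4 = 235 (0b11101011)
  AND R3, R4  → R3 = 181 AND 235 = 161 (0b10100001)
Final: R3 = 161

161


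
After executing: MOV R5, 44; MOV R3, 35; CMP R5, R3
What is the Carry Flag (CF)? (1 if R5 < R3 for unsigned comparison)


Register state trace:
  MOV R5, 44  → R5 = 44
  MOV R3, 35  → R3 = 35
  CMP R5, R3  → unsigned 44 - 35: no borrow
  44 >= 35, so CF = 0
CF = 0

0


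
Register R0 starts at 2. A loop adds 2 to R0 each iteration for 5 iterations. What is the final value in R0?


Starting value: R0 = 2
  Iter 1: R0 = 2 + 2 = 4
  Iter 2: R0 = 4 + 2 = 6
  Iter 3: R0 = 6 + 2 = 8
  Iter 4: R0 = 8 + 2 = 10
  Iter 5: R0 = 10 + 2 = 12
Final: R0 = 12

12


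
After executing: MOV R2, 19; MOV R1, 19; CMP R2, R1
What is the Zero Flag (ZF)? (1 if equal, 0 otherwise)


Register state trace:
  MOV R2, 19  → R2 = 19
  MOV R1, 19  → R1 = 19
  CMP R2, R1  → computes 19 - 19 = 0
  Result is zero, so values are equal
ZF = 1

1


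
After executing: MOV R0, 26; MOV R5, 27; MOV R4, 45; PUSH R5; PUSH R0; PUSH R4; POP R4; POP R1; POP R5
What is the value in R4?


Stack trace (top is rightmost):
  MOV R0, 26  → R0 = 26
  MOV R5, 27  → R5 = 27
  MOV R4, 45  → R4 = 45
  PUSH R5  → stack: [27]
  PUSH R0  → stack: [27, 26]
  PUSH R4  → stack: [27, 26, 45]
  POP R4  → R4 = 45, stack: [27, 26]
  POP R1  → R1 = 26, stack: [27]
  POP R5  → R5 = 27, stack: []
Final: R4 = 45

45


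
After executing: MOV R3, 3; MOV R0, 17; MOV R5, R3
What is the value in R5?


Register state trace:
  MOV R3, 3  → R3 = 3
  MOV R0, 17  → R0 = 17
  MOV R5, R3  → R5 = 3
Final: R5 = 3

3


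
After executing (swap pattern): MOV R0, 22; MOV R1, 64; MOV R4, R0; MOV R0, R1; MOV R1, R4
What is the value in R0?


Register state trace (swap pattern):
  MOV R0, 22  → R0 = 22
  MOV R1, 64  → R1 = 64
  MOV R4, R0  → R4 = 22  (save R0)
  MOV R0, R1  → R0 = 64  (R0 gets R1's value)
  MOV R1, R4  → R1 = 22  (R1 gets saved value)
Final: R0 = 64

64


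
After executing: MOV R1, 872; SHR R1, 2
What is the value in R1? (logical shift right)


Register state trace:
  MOV R1, 872  → R1 = 872
  SHR R1, 2  → R1 = 872 >> 2 = 872 // 2^2 = 218
Final: R1 = 218

218


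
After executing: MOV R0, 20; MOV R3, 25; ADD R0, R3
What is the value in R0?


Register state trace:
  MOV R0, 20  → R0 = 20
  MOV R3, 25  → R3 = 25
  ADD R0, R3  → R0 = 20 + 25 = 45
Final: R0 = 45

45


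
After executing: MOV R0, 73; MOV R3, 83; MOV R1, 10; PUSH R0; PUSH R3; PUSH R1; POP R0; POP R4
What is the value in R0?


Stack trace (top is rightmost):
  MOV R0, 73  → R0 = 73
  MOV R3, 83  → R3 = 83
  MOV R1, 10  → R1 = 10
  PUSH R0  → stack: [73]
  PUSH R3  → stack: [73, 83]
  PUSH R1  → stack: [73, 83, 10]
  POP R0  → R0 = 10, stack: [73, 83]
  POP R4  → R4 = 83, stack: [73]
Final: R0 = 10

10


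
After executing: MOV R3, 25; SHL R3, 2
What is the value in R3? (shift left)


Register state trace:
  MOV R3, 25  → R3 = 25
  SHL R3, 2  → R3 = 25 << 2 = 25 * 2^2 = 100
Final: R3 = 100

100


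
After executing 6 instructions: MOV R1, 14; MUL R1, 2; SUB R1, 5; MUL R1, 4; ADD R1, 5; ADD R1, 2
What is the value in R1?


Register state trace:
  MOV R1, 14  → R1 = 14
  MUL R1, 2  → R1 = 14 * 2 = 28
  SUB R1, 5  → R1 = 28 - 5 = 23
  MUL R1, 4  → R1 = 23 * 4 = 92
  ADD R1, 5  → R1 = 92 + 5 = 97
  ADD R1, 2  → R1 = 97 + 2 = 99
Final: R1 = 99

99


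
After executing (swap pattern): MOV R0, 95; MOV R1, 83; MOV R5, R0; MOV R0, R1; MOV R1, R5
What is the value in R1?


Register state trace (swap pattern):
  MOV R0, 95  → R0 = 95
  MOV R1, 83  → R1 = 83
  MOV R5, R0  → R5 = 95  (save R0)
  MOV R0, R1  → R0 = 83  (R0 gets R1's value)
  MOV R1, R5  → R1 = 95  (R1 gets saved value)
Final: R1 = 95

95


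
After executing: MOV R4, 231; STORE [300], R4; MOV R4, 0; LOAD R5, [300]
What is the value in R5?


Register and memory trace:
  MOV R4, 231  → R4 = 231
  STORE [300], R4  → mem[300] = 231
  MOV R4, 0  → R4 = 0
  LOAD R5, [300]  → R5 = mem[300] = 231
Final: R5 = 231

231


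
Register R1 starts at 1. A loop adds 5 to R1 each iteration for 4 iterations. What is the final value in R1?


Starting value: R1 = 1
  Iter 1: R1 = 1 + 5 = 6
  Iter 2: R1 = 6 + 5 = 11
  Iter 3: R1 = 11 + 5 = 16
  Iter 4: R1 = 16 + 5 = 21
Final: R1 = 21

21


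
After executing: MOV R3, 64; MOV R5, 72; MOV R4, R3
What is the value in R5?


Register state trace:
  MOV R3, 64  → R3 = 64
  MOV R5, 72  → R5 = 72
  MOV R4, R3  → R4 = 64
Final: R5 = 72

72


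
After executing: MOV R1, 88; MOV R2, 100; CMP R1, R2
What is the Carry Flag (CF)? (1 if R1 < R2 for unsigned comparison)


Register state trace:
  MOV R1, 88  → R1 = 88
  MOV R2, 100  → R2 = 100
  CMP R1, R2  → unsigned 88 - 100: borrow occurs
  88 < 100, so CF = 1
CF = 1

1


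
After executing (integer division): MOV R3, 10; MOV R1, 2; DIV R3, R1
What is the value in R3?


Register state trace:
  MOV R3, 10  → R3 = 10
  MOV R1, 2  → R1 = 2
  DIV R3, R1  → R3 = 10 // 2 = 5
Final: R3 = 5

5


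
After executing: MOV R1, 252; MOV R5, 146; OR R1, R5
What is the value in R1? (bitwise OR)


Register state trace:
  MOV R1, 252  → R1 = 252 (0b11111100)
  MOV R5, 146  → R5 = 146 (0b10010010)
  OR R1, R5   → R1 = 252 OR 146 = 254 (0b11111110)
Final: R1 = 254

254


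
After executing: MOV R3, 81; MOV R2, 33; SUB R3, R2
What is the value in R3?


Register state trace:
  MOV R3, 81  → R3 = 81
  MOV R2, 33  → R2 = 33
  SUB R3, R2  → R3 = 81 - 33 = 48
Final: R3 = 48

48


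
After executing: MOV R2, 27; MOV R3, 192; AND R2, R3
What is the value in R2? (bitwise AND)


Register state trace:
  MOV R2, 27  → R2 = 27 (0b00011011)
  MOV R3, 192  → R3 = 192 (0b11000000)
  AND R2, R3  → R2 = 27 AND 192 = 0 (0b00000000)
Final: R2 = 0

0


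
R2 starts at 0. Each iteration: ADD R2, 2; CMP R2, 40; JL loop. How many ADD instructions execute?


Loop trace (R2 starts at 0, target 40, step 2):
  ADD #1: R2 = 0 + 2 = 2  → 2 < 40, loop
  ADD #2: R2 = 2 + 2 = 4  → 4 < 40, loop
  ADD #3: R2 = 4 + 2 = 6  → 6 < 40, loop
  ADD #4: R2 = 6 + 2 = 8  → 8 < 40, loop
  ADD #5: R2 = 8 + 2 = 10  → 10 < 40, loop
  ADD #6: R2 = 10 + 2 = 12  → 12 < 40, loop
  ADD #7: R2 = 12 + 2 = 14  → 14 < 40, loop
  ADD #8: R2 = 14 + 2 = 16  → 16 < 40, loop
  ADD #9: R2 = 16 + 2 = 18  → 18 < 40, loop
  ADD #10: R2 = 18 + 2 = 20  → 20 < 40, loop
  ADD #11: R2 = 20 + 2 = 22  → 22 < 40, loop
  ADD #12: R2 = 22 + 2 = 24  → 24 < 40, loop
  ADD #13: R2 = 24 + 2 = 26  → 26 < 40, loop
  ADD #14: R2 = 26 + 2 = 28  → 28 < 40, loop
  ADD #15: R2 = 28 + 2 = 30  → 30 < 40, loop
  ADD #16: R2 = 30 + 2 = 32  → 32 < 40, loop
  ADD #17: R2 = 32 + 2 = 34  → 34 < 40, loop
  ADD #18: R2 = 34 + 2 = 36  → 36 < 40, loop
  ADD #19: R2 = 36 + 2 = 38  → 38 < 40, loop
  ADD #20: R2 = 38 + 2 = 40  → 40 >= 40, exit
Total ADD instructions: 20

20


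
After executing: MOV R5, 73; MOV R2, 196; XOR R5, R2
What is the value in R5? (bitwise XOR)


Register state trace:
  MOV R5, 73  → R5 = 73 (0b01001001)
  MOV R2, 196  → R2 = 196 (0b11000100)
  XOR R5, R2  → R5 = 73 XOR 196 = 141 (0b10001101)
Final: R5 = 141

141


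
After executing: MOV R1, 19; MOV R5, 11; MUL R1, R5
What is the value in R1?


Register state trace:
  MOV R1, 19  → R1 = 19
  MOV R5, 11  → R5 = 11
  MUL R1, R5  → R1 = 19 * 11 = 209
Final: R1 = 209

209


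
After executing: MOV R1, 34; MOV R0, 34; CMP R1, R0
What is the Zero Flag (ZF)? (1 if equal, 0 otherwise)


Register state trace:
  MOV R1, 34  → R1 = 34
  MOV R0, 34  → R0 = 34
  CMP R1, R0  → computes 34 - 34 = 0
  Result is zero, so values are equal
ZF = 1

1


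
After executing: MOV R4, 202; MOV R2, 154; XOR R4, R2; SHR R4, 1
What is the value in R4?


Register state trace:
  MOV R4, 202  → R4 = 202 (0b11001010)
  MOV R2, 154  → R2 = 154 (0b10011010)
  XOR R4, R2  → R4 = 202 XOR 154 = 80 (0b01010000)
  SHR R4, 1  → R4 = 80 >> 1 = 40
Final: R4 = 40

40


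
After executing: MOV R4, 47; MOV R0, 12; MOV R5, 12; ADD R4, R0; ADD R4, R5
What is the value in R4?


Register state trace:
  MOV R4, 47  → R4 = 47
  MOV R0, 12  → R0 = 12
  MOV R5, 12  → R5 = 12
  ADD R4, R0  → R4 = 47 + 12 = 59
  ADD R4, R5  → R4 = 59 + 12 = 71
Final: R4 = 71

71


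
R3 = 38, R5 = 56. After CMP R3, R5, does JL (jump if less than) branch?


Trace:
  R3 = 38, R5 = 56
  CMP R3, R5  → compares 38 vs 56
  JL checks: is 38 less than 56?
  38 < 56, so condition is true
Branch taken: Yes

Yes


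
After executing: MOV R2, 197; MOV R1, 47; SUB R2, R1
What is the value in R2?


Register state trace:
  MOV R2, 197  → R2 = 197
  MOV R1, 47  → R1 = 47
  SUB R2, R1  → R2 = 197 - 47 = 150
Final: R2 = 150

150


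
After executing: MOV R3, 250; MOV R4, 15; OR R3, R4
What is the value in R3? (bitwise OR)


Register state trace:
  MOV R3, 250  → R3 = 250 (0b11111010)
  MOV R4, 15  → R4 = 15 (0b00001111)
  OR R3, R4   → R3 = 250 OR 15 = 255 (0b11111111)
Final: R3 = 255

255


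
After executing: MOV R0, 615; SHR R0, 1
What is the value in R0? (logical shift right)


Register state trace:
  MOV R0, 615  → R0 = 615
  SHR R0, 1  → R0 = 615 >> 1 = 615 // 2^1 = 307
Final: R0 = 307

307


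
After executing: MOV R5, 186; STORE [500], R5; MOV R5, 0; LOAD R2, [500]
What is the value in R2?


Register and memory trace:
  MOV R5, 186  → R5 = 186
  STORE [500], R5  → mem[500] = 186
  MOV R5, 0  → R5 = 0
  LOAD R2, [500]  → R2 = mem[500] = 186
Final: R2 = 186

186


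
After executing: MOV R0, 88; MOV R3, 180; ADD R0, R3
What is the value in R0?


Register state trace:
  MOV R0, 88  → R0 = 88
  MOV R3, 180  → R3 = 180
  ADD R0, R3  → R0 = 88 + 180 = 268
Final: R0 = 268

268


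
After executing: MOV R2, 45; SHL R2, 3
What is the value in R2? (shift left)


Register state trace:
  MOV R2, 45  → R2 = 45
  SHL R2, 3  → R2 = 45 << 3 = 45 * 2^3 = 360
Final: R2 = 360

360


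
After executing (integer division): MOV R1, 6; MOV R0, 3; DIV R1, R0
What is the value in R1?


Register state trace:
  MOV R1, 6  → R1 = 6
  MOV R0, 3  → R0 = 3
  DIV R1, R0  → R1 = 6 // 3 = 2
Final: R1 = 2

2


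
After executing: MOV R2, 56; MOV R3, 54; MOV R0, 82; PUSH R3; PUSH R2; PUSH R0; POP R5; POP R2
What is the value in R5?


Stack trace (top is rightmost):
  MOV R2, 56  → R2 = 56
  MOV R3, 54  → R3 = 54
  MOV R0, 82  → R0 = 82
  PUSH R3  → stack: [54]
  PUSH R2  → stack: [54, 56]
  PUSH R0  → stack: [54, 56, 82]
  POP R5  → R5 = 82, stack: [54, 56]
  POP R2  → R2 = 56, stack: [54]
Final: R5 = 82

82


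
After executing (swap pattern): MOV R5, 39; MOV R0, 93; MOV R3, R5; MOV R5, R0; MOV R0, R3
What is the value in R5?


Register state trace (swap pattern):
  MOV R5, 39  → R5 = 39
  MOV R0, 93  → R0 = 93
  MOV R3, R5  → R3 = 39  (save R5)
  MOV R5, R0  → R5 = 93  (R5 gets R0's value)
  MOV R0, R3  → R0 = 39  (R0 gets saved value)
Final: R5 = 93

93


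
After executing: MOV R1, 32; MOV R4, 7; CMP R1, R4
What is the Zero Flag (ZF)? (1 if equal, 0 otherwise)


Register state trace:
  MOV R1, 32  → R1 = 32
  MOV R4, 7  → R4 = 7
  CMP R1, R4  → computes 32 - 7 = 25
  Result is nonzero, so values are not equal
ZF = 0

0


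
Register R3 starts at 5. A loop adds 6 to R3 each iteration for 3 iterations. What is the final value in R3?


Starting value: R3 = 5
  Iter 1: R3 = 5 + 6 = 11
  Iter 2: R3 = 11 + 6 = 17
  Iter 3: R3 = 17 + 6 = 23
Final: R3 = 23

23


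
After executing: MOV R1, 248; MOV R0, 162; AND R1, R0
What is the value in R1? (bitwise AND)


Register state trace:
  MOV R1, 248  → R1 = 248 (0b11111000)
  MOV R0, 162  → R0 = 162 (0b10100010)
  AND R1, R0  → R1 = 248 AND 162 = 160 (0b10100000)
Final: R1 = 160

160


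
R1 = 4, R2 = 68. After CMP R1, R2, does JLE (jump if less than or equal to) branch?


Trace:
  R1 = 4, R2 = 68
  CMP R1, R2  → compares 4 vs 68
  JLE checks: is 4 less than or equal to 68?
  4 < 68, so condition is true
Branch taken: Yes

Yes


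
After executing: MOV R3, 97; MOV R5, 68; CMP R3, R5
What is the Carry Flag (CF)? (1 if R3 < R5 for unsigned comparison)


Register state trace:
  MOV R3, 97  → R3 = 97
  MOV R5, 68  → R5 = 68
  CMP R3, R5  → unsigned 97 - 68: no borrow
  97 >= 68, so CF = 0
CF = 0

0


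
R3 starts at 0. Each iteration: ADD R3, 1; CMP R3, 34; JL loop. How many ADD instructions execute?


Loop trace (R3 starts at 0, target 34, step 1):
  ADD #1: R3 = 0 + 1 = 1  → 1 < 34, loop
  ADD #2: R3 = 1 + 1 = 2  → 2 < 34, loop
  ADD #3: R3 = 2 + 1 = 3  → 3 < 34, loop
  ADD #4: R3 = 3 + 1 = 4  → 4 < 34, loop
  ADD #5: R3 = 4 + 1 = 5  → 5 < 34, loop
  ADD #6: R3 = 5 + 1 = 6  → 6 < 34, loop
  ADD #7: R3 = 6 + 1 = 7  → 7 < 34, loop
  ADD #8: R3 = 7 + 1 = 8  → 8 < 34, loop
  ADD #9: R3 = 8 + 1 = 9  → 9 < 34, loop
  ADD #10: R3 = 9 + 1 = 10  → 10 < 34, loop
  ADD #11: R3 = 10 + 1 = 11  → 11 < 34, loop
  ADD #12: R3 = 11 + 1 = 12  → 12 < 34, loop
  ADD #13: R3 = 12 + 1 = 13  → 13 < 34, loop
  ADD #14: R3 = 13 + 1 = 14  → 14 < 34, loop
  ADD #15: R3 = 14 + 1 = 15  → 15 < 34, loop
  ADD #16: R3 = 15 + 1 = 16  → 16 < 34, loop
  ADD #17: R3 = 16 + 1 = 17  → 17 < 34, loop
  ADD #18: R3 = 17 + 1 = 18  → 18 < 34, loop
  ADD #19: R3 = 18 + 1 = 19  → 19 < 34, loop
  ADD #20: R3 = 19 + 1 = 20  → 20 < 34, loop
  ADD #21: R3 = 20 + 1 = 21  → 21 < 34, loop
  ADD #22: R3 = 21 + 1 = 22  → 22 < 34, loop
  ADD #23: R3 = 22 + 1 = 23  → 23 < 34, loop
  ADD #24: R3 = 23 + 1 = 24  → 24 < 34, loop
  ADD #25: R3 = 24 + 1 = 25  → 25 < 34, loop
  ADD #26: R3 = 25 + 1 = 26  → 26 < 34, loop
  ADD #27: R3 = 26 + 1 = 27  → 27 < 34, loop
  ADD #28: R3 = 27 + 1 = 28  → 28 < 34, loop
  ADD #29: R3 = 28 + 1 = 29  → 29 < 34, loop
  ADD #30: R3 = 29 + 1 = 30  → 30 < 34, loop
  ADD #31: R3 = 30 + 1 = 31  → 31 < 34, loop
  ADD #32: R3 = 31 + 1 = 32  → 32 < 34, loop
  ADD #33: R3 = 32 + 1 = 33  → 33 < 34, loop
  ADD #34: R3 = 33 + 1 = 34  → 34 >= 34, exit
Total ADD instructions: 34

34


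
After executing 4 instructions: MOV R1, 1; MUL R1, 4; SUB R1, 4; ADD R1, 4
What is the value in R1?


Register state trace:
  MOV R1, 1  → R1 = 1
  MUL R1, 4  → R1 = 1 * 4 = 4
  SUB R1, 4  → R1 = 4 - 4 = 0
  ADD R1, 4  → R1 = 0 + 4 = 4
Final: R1 = 4

4


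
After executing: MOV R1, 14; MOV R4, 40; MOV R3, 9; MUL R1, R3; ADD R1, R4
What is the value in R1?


Register state trace:
  MOV R1, 14  → R1 = 14
  MOV R4, 40  → R4 = 40
  MOV R3, 9  → R3 = 9
  MUL R1, R3  → R1 = 14 * 9 = 126
  ADD R1, R4  → R1 = 126 + 40 = 166
Final: R1 = 166

166


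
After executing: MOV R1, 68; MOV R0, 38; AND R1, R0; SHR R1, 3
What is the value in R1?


Register state trace:
  MOV R1, 68  → R1 = 68 (0b01000100)
  MOV R0, 38  → R0 = 38 (0b00100110)
  AND R1, R0  → R1 = 68 AND 38 = 4 (0b00000100)
  SHR R1, 3  → R1 = 4 >> 3 = 0
Final: R1 = 0

0


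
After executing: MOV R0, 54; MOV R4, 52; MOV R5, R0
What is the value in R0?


Register state trace:
  MOV R0, 54  → R0 = 54
  MOV R4, 52  → R4 = 52
  MOV R5, R0  → R5 = 54
Final: R0 = 54

54


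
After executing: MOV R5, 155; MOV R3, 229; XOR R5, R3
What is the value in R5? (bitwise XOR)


Register state trace:
  MOV R5, 155  → R5 = 155 (0b10011011)
  MOV R3, 229  → R3 = 229 (0b11100101)
  XOR R5, R3  → R5 = 155 XOR 229 = 126 (0b01111110)
Final: R5 = 126

126


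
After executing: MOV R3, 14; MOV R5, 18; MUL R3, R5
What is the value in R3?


Register state trace:
  MOV R3, 14  → R3 = 14
  MOV R5, 18  → R5 = 18
  MUL R3, R5  → R3 = 14 * 18 = 252
Final: R3 = 252

252


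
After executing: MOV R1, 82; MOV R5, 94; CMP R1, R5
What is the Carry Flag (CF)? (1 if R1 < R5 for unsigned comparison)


Register state trace:
  MOV R1, 82  → R1 = 82
  MOV R5, 94  → R5 = 94
  CMP R1, R5  → unsigned 82 - 94: borrow occurs
  82 < 94, so CF = 1
CF = 1

1


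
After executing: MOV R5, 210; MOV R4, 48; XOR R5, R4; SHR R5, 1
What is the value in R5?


Register state trace:
  MOV R5, 210  → R5 = 210 (0b11010010)
  MOV R4, 48  → R4 = 48 (0b00110000)
  XOR R5, R4  → R5 = 210 XOR 48 = 226 (0b11100010)
  SHR R5, 1  → R5 = 226 >> 1 = 113
Final: R5 = 113

113


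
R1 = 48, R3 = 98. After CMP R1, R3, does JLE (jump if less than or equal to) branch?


Trace:
  R1 = 48, R3 = 98
  CMP R1, R3  → compares 48 vs 98
  JLE checks: is 48 less than or equal to 98?
  48 < 98, so condition is true
Branch taken: Yes

Yes


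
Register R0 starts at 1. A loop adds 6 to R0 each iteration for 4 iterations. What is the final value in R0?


Starting value: R0 = 1
  Iter 1: R0 = 1 + 6 = 7
  Iter 2: R0 = 7 + 6 = 13
  Iter 3: R0 = 13 + 6 = 19
  Iter 4: R0 = 19 + 6 = 25
Final: R0 = 25

25


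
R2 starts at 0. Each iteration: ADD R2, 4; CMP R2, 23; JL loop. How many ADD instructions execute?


Loop trace (R2 starts at 0, target 23, step 4):
  ADD #1: R2 = 0 + 4 = 4  → 4 < 23, loop
  ADD #2: R2 = 4 + 4 = 8  → 8 < 23, loop
  ADD #3: R2 = 8 + 4 = 12  → 12 < 23, loop
  ADD #4: R2 = 12 + 4 = 16  → 16 < 23, loop
  ADD #5: R2 = 16 + 4 = 20  → 20 < 23, loop
  ADD #6: R2 = 20 + 4 = 24  → 24 >= 23, exit
Total ADD instructions: 6

6


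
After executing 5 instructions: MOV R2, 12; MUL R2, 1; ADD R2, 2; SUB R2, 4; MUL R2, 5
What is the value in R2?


Register state trace:
  MOV R2, 12  → R2 = 12
  MUL R2, 1  → R2 = 12 * 1 = 12
  ADD R2, 2  → R2 = 12 + 2 = 14
  SUB R2, 4  → R2 = 14 - 4 = 10
  MUL R2, 5  → R2 = 10 * 5 = 50
Final: R2 = 50

50


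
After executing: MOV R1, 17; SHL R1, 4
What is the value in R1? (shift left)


Register state trace:
  MOV R1, 17  → R1 = 17
  SHL R1, 4  → R1 = 17 << 4 = 17 * 2^4 = 272
Final: R1 = 272

272


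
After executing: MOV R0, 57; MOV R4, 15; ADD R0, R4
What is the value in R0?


Register state trace:
  MOV R0, 57  → R0 = 57
  MOV R4, 15  → R4 = 15
  ADD R0, R4  → R0 = 57 + 15 = 72
Final: R0 = 72

72


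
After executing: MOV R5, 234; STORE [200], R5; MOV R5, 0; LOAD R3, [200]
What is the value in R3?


Register and memory trace:
  MOV R5, 234  → R5 = 234
  STORE [200], R5  → mem[200] = 234
  MOV R5, 0  → R5 = 0
  LOAD R3, [200]  → R3 = mem[200] = 234
Final: R3 = 234

234


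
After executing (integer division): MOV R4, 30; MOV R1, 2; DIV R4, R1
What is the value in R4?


Register state trace:
  MOV R4, 30  → R4 = 30
  MOV R1, 2  → R1 = 2
  DIV R4, R1  → R4 = 30 // 2 = 15
Final: R4 = 15

15


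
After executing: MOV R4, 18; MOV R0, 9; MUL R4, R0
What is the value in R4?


Register state trace:
  MOV R4, 18  → R4 = 18
  MOV R0, 9  → R0 = 9
  MUL R4, R0  → R4 = 18 * 9 = 162
Final: R4 = 162

162


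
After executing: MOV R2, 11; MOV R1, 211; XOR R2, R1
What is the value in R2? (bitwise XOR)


Register state trace:
  MOV R2, 11  → R2 = 11 (0b00001011)
  MOV R1, 211  → R1 = 211 (0b11010011)
  XOR R2, R1  → R2 = 11 XOR 211 = 216 (0b11011000)
Final: R2 = 216

216


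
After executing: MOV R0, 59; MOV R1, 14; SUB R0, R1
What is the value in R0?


Register state trace:
  MOV R0, 59  → R0 = 59
  MOV R1, 14  → R1 = 14
  SUB R0, R1  → R0 = 59 - 14 = 45
Final: R0 = 45

45


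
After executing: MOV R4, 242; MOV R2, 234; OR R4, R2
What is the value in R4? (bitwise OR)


Register state trace:
  MOV R4, 242  → R4 = 242 (0b11110010)
  MOV R2, 234  → R2 = 234 (0b11101010)
  OR R4, R2   → R4 = 242 OR 234 = 250 (0b11111010)
Final: R4 = 250

250


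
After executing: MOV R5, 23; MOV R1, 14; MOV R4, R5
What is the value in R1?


Register state trace:
  MOV R5, 23  → R5 = 23
  MOV R1, 14  → R1 = 14
  MOV R4, R5  → R4 = 23
Final: R1 = 14

14


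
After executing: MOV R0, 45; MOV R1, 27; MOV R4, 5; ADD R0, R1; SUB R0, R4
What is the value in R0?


Register state trace:
  MOV R0, 45  → R0 = 45
  MOV R1, 27  → R1 = 27
  MOV R4, 5  → R4 = 5
  ADD R0, R1  → R0 = 45 + 27 = 72
  SUB R0, R4  → R0 = 72 - 5 = 67
Final: R0 = 67

67


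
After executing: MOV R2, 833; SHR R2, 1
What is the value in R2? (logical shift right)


Register state trace:
  MOV R2, 833  → R2 = 833
  SHR R2, 1  → R2 = 833 >> 1 = 833 // 2^1 = 416
Final: R2 = 416

416


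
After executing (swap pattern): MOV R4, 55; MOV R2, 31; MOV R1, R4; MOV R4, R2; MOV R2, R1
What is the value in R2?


Register state trace (swap pattern):
  MOV R4, 55  → R4 = 55
  MOV R2, 31  → R2 = 31
  MOV R1, R4  → R1 = 55  (save R4)
  MOV R4, R2  → R4 = 31  (R4 gets R2's value)
  MOV R2, R1  → R2 = 55  (R2 gets saved value)
Final: R2 = 55

55


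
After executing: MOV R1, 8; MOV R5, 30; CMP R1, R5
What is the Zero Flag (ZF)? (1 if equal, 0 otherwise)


Register state trace:
  MOV R1, 8  → R1 = 8
  MOV R5, 30  → R5 = 30
  CMP R1, R5  → computes 8 - 30 = -22
  Result is nonzero, so values are not equal
ZF = 0

0


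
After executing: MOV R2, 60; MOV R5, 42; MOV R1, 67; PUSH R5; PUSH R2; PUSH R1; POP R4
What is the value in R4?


Stack trace (top is rightmost):
  MOV R2, 60  → R2 = 60
  MOV R5, 42  → R5 = 42
  MOV R1, 67  → R1 = 67
  PUSH R5  → stack: [42]
  PUSH R2  → stack: [42, 60]
  PUSH R1  → stack: [42, 60, 67]
  POP R4  → R4 = 67, stack: [42, 60]
Final: R4 = 67

67


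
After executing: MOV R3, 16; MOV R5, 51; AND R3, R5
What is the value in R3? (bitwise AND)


Register state trace:
  MOV R3, 16  → R3 = 16 (0b00010000)
  MOV R5, 51  → R5 = 51 (0b00110011)
  AND R3, R5  → R3 = 16 AND 51 = 16 (0b00010000)
Final: R3 = 16

16


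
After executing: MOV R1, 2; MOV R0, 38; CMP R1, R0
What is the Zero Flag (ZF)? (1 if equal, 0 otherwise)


Register state trace:
  MOV R1, 2  → R1 = 2
  MOV R0, 38  → R0 = 38
  CMP R1, R0  → computes 2 - 38 = -36
  Result is nonzero, so values are not equal
ZF = 0

0


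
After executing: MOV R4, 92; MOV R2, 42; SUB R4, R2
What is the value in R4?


Register state trace:
  MOV R4, 92  → R4 = 92
  MOV R2, 42  → R2 = 42
  SUB R4, R2  → R4 = 92 - 42 = 50
Final: R4 = 50

50


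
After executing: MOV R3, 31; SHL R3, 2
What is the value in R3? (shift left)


Register state trace:
  MOV R3, 31  → R3 = 31
  SHL R3, 2  → R3 = 31 << 2 = 31 * 2^2 = 124
Final: R3 = 124

124


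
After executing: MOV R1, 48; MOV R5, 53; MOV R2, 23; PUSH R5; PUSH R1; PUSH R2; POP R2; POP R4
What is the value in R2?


Stack trace (top is rightmost):
  MOV R1, 48  → R1 = 48
  MOV R5, 53  → R5 = 53
  MOV R2, 23  → R2 = 23
  PUSH R5  → stack: [53]
  PUSH R1  → stack: [53, 48]
  PUSH R2  → stack: [53, 48, 23]
  POP R2  → R2 = 23, stack: [53, 48]
  POP R4  → R4 = 48, stack: [53]
Final: R2 = 23

23


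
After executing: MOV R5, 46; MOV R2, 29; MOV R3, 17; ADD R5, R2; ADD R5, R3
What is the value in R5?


Register state trace:
  MOV R5, 46  → R5 = 46
  MOV R2, 29  → R2 = 29
  MOV R3, 17  → R3 = 17
  ADD R5, R2  → R5 = 46 + 29 = 75
  ADD R5, R3  → R5 = 75 + 17 = 92
Final: R5 = 92

92


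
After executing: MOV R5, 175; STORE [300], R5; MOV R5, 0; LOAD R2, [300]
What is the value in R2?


Register and memory trace:
  MOV R5, 175  → R5 = 175
  STORE [300], R5  → mem[300] = 175
  MOV R5, 0  → R5 = 0
  LOAD R2, [300]  → R2 = mem[300] = 175
Final: R2 = 175

175


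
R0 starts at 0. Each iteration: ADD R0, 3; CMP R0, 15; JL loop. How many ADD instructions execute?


Loop trace (R0 starts at 0, target 15, step 3):
  ADD #1: R0 = 0 + 3 = 3  → 3 < 15, loop
  ADD #2: R0 = 3 + 3 = 6  → 6 < 15, loop
  ADD #3: R0 = 6 + 3 = 9  → 9 < 15, loop
  ADD #4: R0 = 9 + 3 = 12  → 12 < 15, loop
  ADD #5: R0 = 12 + 3 = 15  → 15 >= 15, exit
Total ADD instructions: 5

5


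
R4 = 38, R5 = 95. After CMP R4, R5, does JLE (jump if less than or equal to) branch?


Trace:
  R4 = 38, R5 = 95
  CMP R4, R5  → compares 38 vs 95
  JLE checks: is 38 less than or equal to 95?
  38 < 95, so condition is true
Branch taken: Yes

Yes


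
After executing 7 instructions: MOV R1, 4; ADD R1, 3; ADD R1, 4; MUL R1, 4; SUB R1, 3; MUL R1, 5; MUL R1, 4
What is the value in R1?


Register state trace:
  MOV R1, 4  → R1 = 4
  ADD R1, 3  → R1 = 4 + 3 = 7
  ADD R1, 4  → R1 = 7 + 4 = 11
  MUL R1, 4  → R1 = 11 * 4 = 44
  SUB R1, 3  → R1 = 44 - 3 = 41
  MUL R1, 5  → R1 = 41 * 5 = 205
  MUL R1, 4  → R1 = 205 * 4 = 820
Final: R1 = 820

820


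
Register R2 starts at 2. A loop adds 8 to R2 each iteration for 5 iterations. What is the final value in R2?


Starting value: R2 = 2
  Iter 1: R2 = 2 + 8 = 10
  Iter 2: R2 = 10 + 8 = 18
  Iter 3: R2 = 18 + 8 = 26
  Iter 4: R2 = 26 + 8 = 34
  Iter 5: R2 = 34 + 8 = 42
Final: R2 = 42

42


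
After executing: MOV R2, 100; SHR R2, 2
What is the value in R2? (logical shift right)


Register state trace:
  MOV R2, 100  → R2 = 100
  SHR R2, 2  → R2 = 100 >> 2 = 100 // 2^2 = 25
Final: R2 = 25

25


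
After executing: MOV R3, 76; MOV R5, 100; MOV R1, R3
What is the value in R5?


Register state trace:
  MOV R3, 76  → R3 = 76
  MOV R5, 100  → R5 = 100
  MOV R1, R3  → R1 = 76
Final: R5 = 100

100


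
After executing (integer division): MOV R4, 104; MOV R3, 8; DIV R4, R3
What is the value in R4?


Register state trace:
  MOV R4, 104  → R4 = 104
  MOV R3, 8  → R3 = 8
  DIV R4, R3  → R4 = 104 // 8 = 13
Final: R4 = 13

13


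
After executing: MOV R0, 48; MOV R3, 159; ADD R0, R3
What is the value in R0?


Register state trace:
  MOV R0, 48  → R0 = 48
  MOV R3, 159  → R3 = 159
  ADD R0, R3  → R0 = 48 + 159 = 207
Final: R0 = 207

207


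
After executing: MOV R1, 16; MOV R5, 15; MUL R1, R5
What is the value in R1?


Register state trace:
  MOV R1, 16  → R1 = 16
  MOV R5, 15  → R5 = 15
  MUL R1, R5  → R1 = 16 * 15 = 240
Final: R1 = 240

240


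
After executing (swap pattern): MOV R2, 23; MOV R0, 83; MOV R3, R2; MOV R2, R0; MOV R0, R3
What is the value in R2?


Register state trace (swap pattern):
  MOV R2, 23  → R2 = 23
  MOV R0, 83  → R0 = 83
  MOV R3, R2  → R3 = 23  (save R2)
  MOV R2, R0  → R2 = 83  (R2 gets R0's value)
  MOV R0, R3  → R0 = 23  (R0 gets saved value)
Final: R2 = 83

83


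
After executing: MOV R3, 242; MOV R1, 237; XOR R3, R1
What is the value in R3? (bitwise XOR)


Register state trace:
  MOV R3, 242  → R3 = 242 (0b11110010)
  MOV R1, 237  → R1 = 237 (0b11101101)
  XOR R3, R1  → R3 = 242 XOR 237 = 31 (0b00011111)
Final: R3 = 31

31


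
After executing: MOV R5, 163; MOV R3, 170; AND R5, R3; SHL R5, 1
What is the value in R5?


Register state trace:
  MOV R5, 163  → R5 = 163 (0b10100011)
  MOV R3, 170  → R3 = 170 (0b10101010)
  AND R5, R3  → R5 = 163 AND 170 = 162 (0b10100010)
  SHL R5, 1  → R5 = 162 << 1 = 324
Final: R5 = 324

324


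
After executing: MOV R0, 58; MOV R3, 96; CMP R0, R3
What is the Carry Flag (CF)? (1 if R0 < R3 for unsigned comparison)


Register state trace:
  MOV R0, 58  → R0 = 58
  MOV R3, 96  → R3 = 96
  CMP R0, R3  → unsigned 58 - 96: borrow occurs
  58 < 96, so CF = 1
CF = 1

1


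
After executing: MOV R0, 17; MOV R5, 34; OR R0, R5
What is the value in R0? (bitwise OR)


Register state trace:
  MOV R0, 17  → R0 = 17 (0b00010001)
  MOV R5, 34  → R5 = 34 (0b00100010)
  OR R0, R5   → R0 = 17 OR 34 = 51 (0b00110011)
Final: R0 = 51

51


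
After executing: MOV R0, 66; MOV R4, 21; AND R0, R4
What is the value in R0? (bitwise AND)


Register state trace:
  MOV R0, 66  → R0 = 66 (0b01000010)
  MOV R4, 21  → R4 = 21 (0b00010101)
  AND R0, R4  → R0 = 66 AND 21 = 0 (0b00000000)
Final: R0 = 0

0


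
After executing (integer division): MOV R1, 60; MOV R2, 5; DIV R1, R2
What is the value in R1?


Register state trace:
  MOV R1, 60  → R1 = 60
  MOV R2, 5  → R2 = 5
  DIV R1, R2  → R1 = 60 // 5 = 12
Final: R1 = 12

12


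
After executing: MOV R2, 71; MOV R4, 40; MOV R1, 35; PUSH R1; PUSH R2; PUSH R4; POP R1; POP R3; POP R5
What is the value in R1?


Stack trace (top is rightmost):
  MOV R2, 71  → R2 = 71
  MOV R4, 40  → R4 = 40
  MOV R1, 35  → R1 = 35
  PUSH R1  → stack: [35]
  PUSH R2  → stack: [35, 71]
  PUSH R4  → stack: [35, 71, 40]
  POP R1  → R1 = 40, stack: [35, 71]
  POP R3  → R3 = 71, stack: [35]
  POP R5  → R5 = 35, stack: []
Final: R1 = 40

40


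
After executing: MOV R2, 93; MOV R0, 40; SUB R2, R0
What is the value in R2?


Register state trace:
  MOV R2, 93  → R2 = 93
  MOV R0, 40  → R0 = 40
  SUB R2, R0  → R2 = 93 - 40 = 53
Final: R2 = 53

53


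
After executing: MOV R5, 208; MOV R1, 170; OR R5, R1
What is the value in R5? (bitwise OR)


Register state trace:
  MOV R5, 208  → R5 = 208 (0b11010000)
  MOV R1, 170  → R1 = 170 (0b10101010)
  OR R5, R1   → R5 = 208 OR 170 = 250 (0b11111010)
Final: R5 = 250

250


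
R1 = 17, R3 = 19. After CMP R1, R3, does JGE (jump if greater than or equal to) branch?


Trace:
  R1 = 17, R3 = 19
  CMP R1, R3  → compares 17 vs 19
  JGE checks: is 17 greater than or equal to 19?
  17 < 19, so condition is false
Branch taken: No

No


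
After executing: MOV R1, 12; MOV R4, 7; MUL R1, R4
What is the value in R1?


Register state trace:
  MOV R1, 12  → R1 = 12
  MOV R4, 7  → R4 = 7
  MUL R1, R4  → R1 = 12 * 7 = 84
Final: R1 = 84

84


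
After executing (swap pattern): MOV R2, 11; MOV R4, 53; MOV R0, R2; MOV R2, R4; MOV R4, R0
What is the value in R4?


Register state trace (swap pattern):
  MOV R2, 11  → R2 = 11
  MOV R4, 53  → R4 = 53
  MOV R0, R2  → R0 = 11  (save R2)
  MOV R2, R4  → R2 = 53  (R2 gets R4's value)
  MOV R4, R0  → R4 = 11  (R4 gets saved value)
Final: R4 = 11

11


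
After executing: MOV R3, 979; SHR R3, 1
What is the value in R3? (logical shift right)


Register state trace:
  MOV R3, 979  → R3 = 979
  SHR R3, 1  → R3 = 979 >> 1 = 979 // 2^1 = 489
Final: R3 = 489

489


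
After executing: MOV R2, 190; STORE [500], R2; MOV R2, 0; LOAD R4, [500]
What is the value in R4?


Register and memory trace:
  MOV R2, 190  → R2 = 190
  STORE [500], R2  → mem[500] = 190
  MOV R2, 0  → R2 = 0
  LOAD R4, [500]  → R4 = mem[500] = 190
Final: R4 = 190

190


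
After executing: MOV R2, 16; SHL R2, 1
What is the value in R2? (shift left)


Register state trace:
  MOV R2, 16  → R2 = 16
  SHL R2, 1  → R2 = 16 << 1 = 16 * 2^1 = 32
Final: R2 = 32

32


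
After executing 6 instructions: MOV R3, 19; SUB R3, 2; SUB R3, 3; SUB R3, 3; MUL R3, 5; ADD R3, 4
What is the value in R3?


Register state trace:
  MOV R3, 19  → R3 = 19
  SUB R3, 2  → R3 = 19 - 2 = 17
  SUB R3, 3  → R3 = 17 - 3 = 14
  SUB R3, 3  → R3 = 14 - 3 = 11
  MUL R3, 5  → R3 = 11 * 5 = 55
  ADD R3, 4  → R3 = 55 + 4 = 59
Final: R3 = 59

59


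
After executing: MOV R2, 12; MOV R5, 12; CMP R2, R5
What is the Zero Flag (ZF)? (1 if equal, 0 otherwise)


Register state trace:
  MOV R2, 12  → R2 = 12
  MOV R5, 12  → R5 = 12
  CMP R2, R5  → computes 12 - 12 = 0
  Result is zero, so values are equal
ZF = 1

1


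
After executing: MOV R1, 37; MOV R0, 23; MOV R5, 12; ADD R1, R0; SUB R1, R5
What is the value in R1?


Register state trace:
  MOV R1, 37  → R1 = 37
  MOV R0, 23  → R0 = 23
  MOV R5, 12  → R5 = 12
  ADD R1, R0  → R1 = 37 + 23 = 60
  SUB R1, R5  → R1 = 60 - 12 = 48
Final: R1 = 48

48


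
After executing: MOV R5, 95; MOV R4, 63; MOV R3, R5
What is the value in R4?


Register state trace:
  MOV R5, 95  → R5 = 95
  MOV R4, 63  → R4 = 63
  MOV R3, R5  → R3 = 95
Final: R4 = 63

63


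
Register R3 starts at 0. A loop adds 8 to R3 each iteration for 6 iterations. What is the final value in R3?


Starting value: R3 = 0
  Iter 1: R3 = 0 + 8 = 8
  Iter 2: R3 = 8 + 8 = 16
  Iter 3: R3 = 16 + 8 = 24
  Iter 4: R3 = 24 + 8 = 32
  Iter 5: R3 = 32 + 8 = 40
  Iter 6: R3 = 40 + 8 = 48
Final: R3 = 48

48


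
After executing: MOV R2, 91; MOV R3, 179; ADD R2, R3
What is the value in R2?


Register state trace:
  MOV R2, 91  → R2 = 91
  MOV R3, 179  → R3 = 179
  ADD R2, R3  → R2 = 91 + 179 = 270
Final: R2 = 270

270


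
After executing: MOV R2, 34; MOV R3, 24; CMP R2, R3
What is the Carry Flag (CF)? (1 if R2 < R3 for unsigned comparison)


Register state trace:
  MOV R2, 34  → R2 = 34
  MOV R3, 24  → R3 = 24
  CMP R2, R3  → unsigned 34 - 24: no borrow
  34 >= 24, so CF = 0
CF = 0

0


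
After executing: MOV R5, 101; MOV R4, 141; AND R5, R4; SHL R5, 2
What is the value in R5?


Register state trace:
  MOV R5, 101  → R5 = 101 (0b01100101)
  MOV R4, 141  → R4 = 141 (0b10001101)
  AND R5, R4  → R5 = 101 AND 141 = 5 (0b00000101)
  SHL R5, 2  → R5 = 5 << 2 = 20
Final: R5 = 20

20


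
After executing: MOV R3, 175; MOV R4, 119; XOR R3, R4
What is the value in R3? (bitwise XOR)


Register state trace:
  MOV R3, 175  → R3 = 175 (0b10101111)
  MOV R4, 119  → R4 = 119 (0b01110111)
  XOR R3, R4  → R3 = 175 XOR 119 = 216 (0b11011000)
Final: R3 = 216

216


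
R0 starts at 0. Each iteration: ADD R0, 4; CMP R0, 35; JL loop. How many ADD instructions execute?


Loop trace (R0 starts at 0, target 35, step 4):
  ADD #1: R0 = 0 + 4 = 4  → 4 < 35, loop
  ADD #2: R0 = 4 + 4 = 8  → 8 < 35, loop
  ADD #3: R0 = 8 + 4 = 12  → 12 < 35, loop
  ADD #4: R0 = 12 + 4 = 16  → 16 < 35, loop
  ADD #5: R0 = 16 + 4 = 20  → 20 < 35, loop
  ADD #6: R0 = 20 + 4 = 24  → 24 < 35, loop
  ADD #7: R0 = 24 + 4 = 28  → 28 < 35, loop
  ADD #8: R0 = 28 + 4 = 32  → 32 < 35, loop
  ADD #9: R0 = 32 + 4 = 36  → 36 >= 35, exit
Total ADD instructions: 9

9


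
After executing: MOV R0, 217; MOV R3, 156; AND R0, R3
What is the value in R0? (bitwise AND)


Register state trace:
  MOV R0, 217  → R0 = 217 (0b11011001)
  MOV R3, 156  → R3 = 156 (0b10011100)
  AND R0, R3  → R0 = 217 AND 156 = 152 (0b10011000)
Final: R0 = 152

152


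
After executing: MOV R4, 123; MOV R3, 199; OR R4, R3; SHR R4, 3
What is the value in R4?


Register state trace:
  MOV R4, 123  → R4 = 123 (0b01111011)
  MOV R3, 199  → R3 = 199 (0b11000111)
  OR R4, R3  → R4 = 123 OR 199 = 255 (0b11111111)
  SHR R4, 3  → R4 = 255 >> 3 = 31
Final: R4 = 31

31


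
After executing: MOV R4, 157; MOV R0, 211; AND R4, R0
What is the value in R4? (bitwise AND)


Register state trace:
  MOV R4, 157  → R4 = 157 (0b10011101)
  MOV R0, 211  → R0 = 211 (0b11010011)
  AND R4, R0  → R4 = 157 AND 211 = 145 (0b10010001)
Final: R4 = 145

145


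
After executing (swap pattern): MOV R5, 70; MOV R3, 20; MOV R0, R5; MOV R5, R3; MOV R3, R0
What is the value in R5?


Register state trace (swap pattern):
  MOV R5, 70  → R5 = 70
  MOV R3, 20  → R3 = 20
  MOV R0, R5  → R0 = 70  (save R5)
  MOV R5, R3  → R5 = 20  (R5 gets R3's value)
  MOV R3, R0  → R3 = 70  (R3 gets saved value)
Final: R5 = 20

20


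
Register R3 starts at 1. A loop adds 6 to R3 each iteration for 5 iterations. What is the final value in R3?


Starting value: R3 = 1
  Iter 1: R3 = 1 + 6 = 7
  Iter 2: R3 = 7 + 6 = 13
  Iter 3: R3 = 13 + 6 = 19
  Iter 4: R3 = 19 + 6 = 25
  Iter 5: R3 = 25 + 6 = 31
Final: R3 = 31

31


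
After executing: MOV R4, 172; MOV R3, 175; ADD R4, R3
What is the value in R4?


Register state trace:
  MOV R4, 172  → R4 = 172
  MOV R3, 175  → R3 = 175
  ADD R4, R3  → R4 = 172 + 175 = 347
Final: R4 = 347

347


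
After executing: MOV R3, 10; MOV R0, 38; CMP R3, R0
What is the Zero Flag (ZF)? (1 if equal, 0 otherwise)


Register state trace:
  MOV R3, 10  → R3 = 10
  MOV R0, 38  → R0 = 38
  CMP R3, R0  → computes 10 - 38 = -28
  Result is nonzero, so values are not equal
ZF = 0

0


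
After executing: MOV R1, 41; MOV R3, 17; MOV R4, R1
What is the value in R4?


Register state trace:
  MOV R1, 41  → R1 = 41
  MOV R3, 17  → R3 = 17
  MOV R4, R1  → R4 = 41
Final: R4 = 41

41


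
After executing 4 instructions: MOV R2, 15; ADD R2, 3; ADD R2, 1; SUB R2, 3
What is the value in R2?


Register state trace:
  MOV R2, 15  → R2 = 15
  ADD R2, 3  → R2 = 15 + 3 = 18
  ADD R2, 1  → R2 = 18 + 1 = 19
  SUB R2, 3  → R2 = 19 - 3 = 16
Final: R2 = 16

16


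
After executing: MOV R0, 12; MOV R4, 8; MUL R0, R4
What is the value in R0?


Register state trace:
  MOV R0, 12  → R0 = 12
  MOV R4, 8  → R4 = 8
  MUL R0, R4  → R0 = 12 * 8 = 96
Final: R0 = 96

96
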